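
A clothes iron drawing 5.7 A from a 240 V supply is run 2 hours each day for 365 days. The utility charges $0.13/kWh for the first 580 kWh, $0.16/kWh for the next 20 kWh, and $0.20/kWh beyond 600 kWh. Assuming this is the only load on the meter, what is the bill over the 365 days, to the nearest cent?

$158.33

Power = 5.7 A × 240 V = 1368 W = 1.368 kW
Runtime = 2 h/day × 365 days = 730 h
Energy = 1.368 kW × 730 h = 998.64 kWh
Tier 1 (0–580 kWh): 580 × $0.13 = $75.4
Tier 2 (580–600 kWh): 20 × $0.16 = $3.2
Above 600 kWh: 398.64 × $0.20 = $79.728
Bill = $158.33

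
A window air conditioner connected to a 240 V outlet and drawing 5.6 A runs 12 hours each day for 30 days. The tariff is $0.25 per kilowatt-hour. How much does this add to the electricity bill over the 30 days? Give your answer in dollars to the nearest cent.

$120.96

Power = 5.6 A × 240 V = 1344 W = 1.344 kW
Runtime = 12 h/day × 30 days = 360 h
Energy = 1.344 kW × 360 h = 483.84 kWh
Cost = 483.84 kWh × $0.25/kWh = $120.96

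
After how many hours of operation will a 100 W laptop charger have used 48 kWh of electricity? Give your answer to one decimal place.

480.0 h

Hours = 48 kWh ÷ 0.1 kW = 480.0 h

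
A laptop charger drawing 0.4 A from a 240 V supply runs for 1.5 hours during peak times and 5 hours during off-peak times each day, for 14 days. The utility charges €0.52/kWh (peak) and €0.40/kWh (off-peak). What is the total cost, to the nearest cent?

€3.74

Power = 0.4 A × 240 V = 96 W = 0.096 kW
Peak energy = 0.096 kW × 1.5 h × 14 = 2.016 kWh
Off-peak energy = 0.096 kW × 5 h × 14 = 6.72 kWh
Cost = 2.016 × €0.52 + 6.72 × €0.40 = €1.04832 + €2.688 = €3.74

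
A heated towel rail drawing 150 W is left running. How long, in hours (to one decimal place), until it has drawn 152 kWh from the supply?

Hours = 152 kWh ÷ 0.15 kW = 1013.3 h

1013.3 h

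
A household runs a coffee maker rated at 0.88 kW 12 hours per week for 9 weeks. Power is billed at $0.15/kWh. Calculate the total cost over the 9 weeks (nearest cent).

Runtime = 12 h/week × 9 weeks = 108 h
Energy = 0.88 kW × 108 h = 95.04 kWh
Cost = 95.04 kWh × $0.15/kWh = $14.26

$14.26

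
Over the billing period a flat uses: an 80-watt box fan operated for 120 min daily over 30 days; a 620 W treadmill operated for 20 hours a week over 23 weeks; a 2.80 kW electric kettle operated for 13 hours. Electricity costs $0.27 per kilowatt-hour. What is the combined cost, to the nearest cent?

box fan: Runtime = 120 min × 30 = 3600 min = 60 h
box fan: 0.08 kW × 60 h = 4.8 kWh
treadmill: Runtime = 20 h/week × 23 weeks = 460 h
treadmill: 0.62 kW × 460 h = 285.2 kWh
electric kettle: 2.8 kW × 13 h = 36.4 kWh
Total energy = 326.4 kWh
Cost = 326.4 × $0.27 = $88.13

$88.13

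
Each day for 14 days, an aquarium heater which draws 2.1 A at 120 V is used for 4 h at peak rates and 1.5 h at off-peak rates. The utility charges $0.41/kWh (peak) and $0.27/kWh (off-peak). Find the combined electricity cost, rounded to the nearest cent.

$7.21

Power = 2.1 A × 120 V = 252 W = 0.252 kW
Peak energy = 0.252 kW × 4 h × 14 = 14.112 kWh
Off-peak energy = 0.252 kW × 1.5 h × 14 = 5.292 kWh
Cost = 14.112 × $0.41 + 5.292 × $0.27 = $5.78592 + $1.42884 = $7.21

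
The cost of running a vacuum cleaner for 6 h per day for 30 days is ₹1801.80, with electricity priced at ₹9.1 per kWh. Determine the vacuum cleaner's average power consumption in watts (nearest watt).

Energy = ₹1801.80 ÷ ₹9.1/kWh = 198 kWh
Runtime = 6 h/day × 30 days = 180 h
Power = 198 kWh ÷ 180 h = 1.1 kW = 1100 W

1100 W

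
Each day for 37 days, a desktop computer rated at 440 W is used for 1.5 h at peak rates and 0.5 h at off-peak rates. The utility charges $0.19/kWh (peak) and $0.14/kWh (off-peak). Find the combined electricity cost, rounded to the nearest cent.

$5.78

Peak energy = 0.44 kW × 1.5 h × 37 = 24.42 kWh
Off-peak energy = 0.44 kW × 0.5 h × 37 = 8.14 kWh
Cost = 24.42 × $0.19 + 8.14 × $0.14 = $4.6398 + $1.1396 = $5.78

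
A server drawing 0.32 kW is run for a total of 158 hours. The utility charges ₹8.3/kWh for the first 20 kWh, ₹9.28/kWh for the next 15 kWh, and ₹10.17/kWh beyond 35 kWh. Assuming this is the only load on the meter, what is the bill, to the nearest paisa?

Energy = 0.32 kW × 158 h = 50.56 kWh
Tier 1 (0–20 kWh): 20 × ₹8.3 = ₹166
Tier 2 (20–35 kWh): 15 × ₹9.28 = ₹139.2
Above 35 kWh: 15.56 × ₹10.17 = ₹158.2452
Bill = ₹463.45

₹463.45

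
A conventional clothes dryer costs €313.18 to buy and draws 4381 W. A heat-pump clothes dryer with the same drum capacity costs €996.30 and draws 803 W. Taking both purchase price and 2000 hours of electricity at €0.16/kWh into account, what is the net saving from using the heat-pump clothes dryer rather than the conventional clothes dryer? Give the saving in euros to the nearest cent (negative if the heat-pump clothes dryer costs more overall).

conventional clothes dryer: €313.18 + (4381/1000) kW × 2000 h × €0.16 = €313.18 + €1401.92 = €1715.1
heat-pump clothes dryer: €996.30 + (803/1000) kW × 2000 h × €0.16 = €996.30 + €256.96 = €1253.26
Saving = €1715.1 − €1253.26 = €461.84

€461.84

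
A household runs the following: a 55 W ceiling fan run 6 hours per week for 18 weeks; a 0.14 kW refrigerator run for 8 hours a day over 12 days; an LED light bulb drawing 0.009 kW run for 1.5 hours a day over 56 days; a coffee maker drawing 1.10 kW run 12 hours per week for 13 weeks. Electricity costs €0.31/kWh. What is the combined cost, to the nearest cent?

€59.44

ceiling fan: Runtime = 6 h/week × 18 weeks = 108 h
ceiling fan: 0.055 kW × 108 h = 5.94 kWh
refrigerator: Runtime = 8 h/day × 12 days = 96 h
refrigerator: 0.14 kW × 96 h = 13.44 kWh
LED light bulb: Runtime = 1.5 h/day × 56 days = 84 h
LED light bulb: 0.009 kW × 84 h = 0.756 kWh
coffee maker: Runtime = 12 h/week × 13 weeks = 156 h
coffee maker: 1.1 kW × 156 h = 171.6 kWh
Total energy = 191.736 kWh
Cost = 191.736 × €0.31 = €59.44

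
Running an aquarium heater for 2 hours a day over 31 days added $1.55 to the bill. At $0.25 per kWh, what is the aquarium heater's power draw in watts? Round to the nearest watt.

100 W

Energy = $1.55 ÷ $0.25/kWh = 6.2 kWh
Runtime = 2 h/day × 31 days = 62 h
Power = 6.2 kWh ÷ 62 h = 0.1 kW = 100 W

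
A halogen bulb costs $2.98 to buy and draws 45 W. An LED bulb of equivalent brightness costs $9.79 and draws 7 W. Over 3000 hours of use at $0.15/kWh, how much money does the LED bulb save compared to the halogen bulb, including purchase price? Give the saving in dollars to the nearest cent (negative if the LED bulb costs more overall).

halogen bulb: $2.98 + (45/1000) kW × 3000 h × $0.15 = $2.98 + $20.25 = $23.23
LED bulb: $9.79 + (7/1000) kW × 3000 h × $0.15 = $9.79 + $3.15 = $12.94
Saving = $23.23 − $12.94 = $10.29

$10.29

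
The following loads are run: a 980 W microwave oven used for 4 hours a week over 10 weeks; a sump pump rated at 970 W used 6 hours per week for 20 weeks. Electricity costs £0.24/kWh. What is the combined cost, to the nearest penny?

£37.34

microwave oven: Runtime = 4 h/week × 10 weeks = 40 h
microwave oven: 0.98 kW × 40 h = 39.2 kWh
sump pump: Runtime = 6 h/week × 20 weeks = 120 h
sump pump: 0.97 kW × 120 h = 116.4 kWh
Total energy = 155.6 kWh
Cost = 155.6 × £0.24 = £37.34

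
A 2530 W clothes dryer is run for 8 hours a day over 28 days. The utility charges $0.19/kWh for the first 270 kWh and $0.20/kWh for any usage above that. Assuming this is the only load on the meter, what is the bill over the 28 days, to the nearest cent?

Runtime = 8 h/day × 28 days = 224 h
Energy = 2.53 kW × 224 h = 566.72 kWh
Tier 1 (0–270 kWh): 270 × $0.19 = $51.3
Above 270 kWh: 296.72 × $0.20 = $59.344
Bill = $110.64

$110.64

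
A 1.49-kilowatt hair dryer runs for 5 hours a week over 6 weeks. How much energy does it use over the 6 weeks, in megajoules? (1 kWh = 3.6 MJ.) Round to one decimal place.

Runtime = 5 h/week × 6 weeks = 30 h
Energy = 1.49 kW × 30 h = 44.7 kWh
= 44.7 × 3.6 MJ = 160.9 MJ

160.9 MJ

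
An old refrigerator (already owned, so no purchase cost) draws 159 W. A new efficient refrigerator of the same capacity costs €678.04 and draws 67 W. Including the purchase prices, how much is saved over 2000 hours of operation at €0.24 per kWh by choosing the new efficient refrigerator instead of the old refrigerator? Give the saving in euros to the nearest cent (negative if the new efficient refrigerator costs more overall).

old refrigerator: €0.00 + (159/1000) kW × 2000 h × €0.24 = €0.00 + €76.32 = €76.32
new efficient refrigerator: €678.04 + (67/1000) kW × 2000 h × €0.24 = €678.04 + €32.16 = €710.2
Saving = €76.32 − €710.2 = −€633.88

-€633.88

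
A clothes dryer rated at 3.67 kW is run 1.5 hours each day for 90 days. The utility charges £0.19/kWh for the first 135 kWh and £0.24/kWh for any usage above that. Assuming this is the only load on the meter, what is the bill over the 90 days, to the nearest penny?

£112.16

Runtime = 1.5 h/day × 90 days = 135 h
Energy = 3.67 kW × 135 h = 495.45 kWh
Tier 1 (0–135 kWh): 135 × £0.19 = £25.65
Above 135 kWh: 360.45 × £0.24 = £86.508
Bill = £112.16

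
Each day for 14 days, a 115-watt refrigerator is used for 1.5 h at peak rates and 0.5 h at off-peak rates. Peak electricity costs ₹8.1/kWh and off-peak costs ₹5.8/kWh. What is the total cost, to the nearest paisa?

Peak energy = 0.115 kW × 1.5 h × 14 = 2.415 kWh
Off-peak energy = 0.115 kW × 0.5 h × 14 = 0.805 kWh
Cost = 2.415 × ₹8.1 + 0.805 × ₹5.8 = ₹19.5615 + ₹4.669 = ₹24.23

₹24.23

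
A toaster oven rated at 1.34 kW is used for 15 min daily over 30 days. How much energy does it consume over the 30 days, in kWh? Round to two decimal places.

10.05 kWh

Runtime = 15 min × 30 = 450 min = 7.5 h
Energy = 1.34 kW × 7.5 h = 10.05 kWh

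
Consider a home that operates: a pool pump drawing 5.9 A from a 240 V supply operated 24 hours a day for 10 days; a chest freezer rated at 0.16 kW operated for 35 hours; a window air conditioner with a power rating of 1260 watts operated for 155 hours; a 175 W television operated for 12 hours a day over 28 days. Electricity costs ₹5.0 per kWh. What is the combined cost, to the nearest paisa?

pool pump: Power = 5.9 A × 240 V = 1416 W = 1.416 kW
pool pump: Runtime = 24 h × 10 = 240 h
pool pump: 1.416 kW × 240 h = 339.84 kWh
chest freezer: 0.16 kW × 35 h = 5.6 kWh
window air conditioner: 1.26 kW × 155 h = 195.3 kWh
television: Runtime = 12 h/day × 28 days = 336 h
television: 0.175 kW × 336 h = 58.8 kWh
Total energy = 599.54 kWh
Cost = 599.54 × ₹5.0 = ₹2997.70

₹2997.70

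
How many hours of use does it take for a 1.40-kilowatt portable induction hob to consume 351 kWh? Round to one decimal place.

Hours = 351 kWh ÷ 1.4 kW = 250.7 h

250.7 h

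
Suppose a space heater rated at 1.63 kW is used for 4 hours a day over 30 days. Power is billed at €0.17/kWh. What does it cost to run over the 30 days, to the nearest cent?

Runtime = 4 h/day × 30 days = 120 h
Energy = 1.63 kW × 120 h = 195.6 kWh
Cost = 195.6 kWh × €0.17/kWh = €33.25

€33.25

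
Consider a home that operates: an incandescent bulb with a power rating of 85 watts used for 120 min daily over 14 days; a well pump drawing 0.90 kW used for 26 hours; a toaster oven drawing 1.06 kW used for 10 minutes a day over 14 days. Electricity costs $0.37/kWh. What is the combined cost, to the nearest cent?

$10.45

incandescent bulb: Runtime = 120 min × 14 = 1680 min = 28 h
incandescent bulb: 0.085 kW × 28 h = 2.38 kWh
well pump: 0.9 kW × 26 h = 23.4 kWh
toaster oven: Runtime = 10 min × 14 = 140 min = 2.333333… h
toaster oven: 1.06 kW × 2.333333… h = 2.473333… kWh
Total energy = 28.253333… kWh
Cost = 28.253333… × $0.37 = $10.45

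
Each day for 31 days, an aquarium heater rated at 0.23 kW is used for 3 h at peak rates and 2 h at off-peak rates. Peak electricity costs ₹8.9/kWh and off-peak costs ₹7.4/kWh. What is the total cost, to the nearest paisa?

₹295.90

Peak energy = 0.23 kW × 3 h × 31 = 21.39 kWh
Off-peak energy = 0.23 kW × 2 h × 31 = 14.26 kWh
Cost = 21.39 × ₹8.9 + 14.26 × ₹7.4 = ₹190.371 + ₹105.524 = ₹295.90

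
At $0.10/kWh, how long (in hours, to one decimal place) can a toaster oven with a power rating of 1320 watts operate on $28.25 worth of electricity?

214.0 h

Energy available = $28.25 ÷ $0.10/kWh = 282.5 kWh
Hours = 282.5 kWh ÷ 1.32 kW = 214.0 h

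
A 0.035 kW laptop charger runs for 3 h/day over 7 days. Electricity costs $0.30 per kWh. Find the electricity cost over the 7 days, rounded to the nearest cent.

Runtime = 3 h/day × 7 days = 21 h
Energy = 0.035 kW × 21 h = 0.735 kWh
Cost = 0.735 kWh × $0.30/kWh = $0.22

$0.22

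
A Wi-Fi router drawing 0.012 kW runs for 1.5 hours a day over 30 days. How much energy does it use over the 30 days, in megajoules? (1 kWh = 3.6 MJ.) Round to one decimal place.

Runtime = 1.5 h/day × 30 days = 45 h
Energy = 0.012 kW × 45 h = 0.54 kWh
= 0.54 × 3.6 MJ = 1.9 MJ

1.9 MJ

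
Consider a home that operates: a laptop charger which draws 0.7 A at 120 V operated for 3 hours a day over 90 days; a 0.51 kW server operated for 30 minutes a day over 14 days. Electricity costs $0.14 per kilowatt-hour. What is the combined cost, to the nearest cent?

$3.68

laptop charger: Power = 0.7 A × 120 V = 84 W = 0.084 kW
laptop charger: Runtime = 3 h/day × 90 days = 270 h
laptop charger: 0.084 kW × 270 h = 22.68 kWh
server: Runtime = 30 min × 14 = 420 min = 7 h
server: 0.51 kW × 7 h = 3.57 kWh
Total energy = 26.25 kWh
Cost = 26.25 × $0.14 = $3.68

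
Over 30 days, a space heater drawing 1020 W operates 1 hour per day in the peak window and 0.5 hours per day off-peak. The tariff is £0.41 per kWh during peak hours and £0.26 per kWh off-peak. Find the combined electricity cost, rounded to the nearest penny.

£16.52

Peak energy = 1.02 kW × 1 h × 30 = 30.6 kWh
Off-peak energy = 1.02 kW × 0.5 h × 30 = 15.3 kWh
Cost = 30.6 × £0.41 + 15.3 × £0.26 = £12.546 + £3.978 = £16.52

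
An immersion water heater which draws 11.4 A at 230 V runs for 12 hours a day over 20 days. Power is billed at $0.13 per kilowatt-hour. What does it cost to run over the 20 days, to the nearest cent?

$81.81

Power = 11.4 A × 230 V = 2622 W = 2.622 kW
Runtime = 12 h/day × 20 days = 240 h
Energy = 2.622 kW × 240 h = 629.28 kWh
Cost = 629.28 kWh × $0.13/kWh = $81.81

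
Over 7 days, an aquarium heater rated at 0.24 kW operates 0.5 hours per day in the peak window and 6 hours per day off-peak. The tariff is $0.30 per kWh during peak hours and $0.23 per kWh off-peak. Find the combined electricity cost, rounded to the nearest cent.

$2.57

Peak energy = 0.24 kW × 0.5 h × 7 = 0.84 kWh
Off-peak energy = 0.24 kW × 6 h × 7 = 10.08 kWh
Cost = 0.84 × $0.30 + 10.08 × $0.23 = $0.252 + $2.3184 = $2.57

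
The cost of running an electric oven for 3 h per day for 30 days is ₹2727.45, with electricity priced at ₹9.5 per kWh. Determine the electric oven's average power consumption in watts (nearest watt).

3190 W

Energy = ₹2727.45 ÷ ₹9.5/kWh = 287.1 kWh
Runtime = 3 h/day × 30 days = 90 h
Power = 287.1 kWh ÷ 90 h = 3.19 kW = 3190 W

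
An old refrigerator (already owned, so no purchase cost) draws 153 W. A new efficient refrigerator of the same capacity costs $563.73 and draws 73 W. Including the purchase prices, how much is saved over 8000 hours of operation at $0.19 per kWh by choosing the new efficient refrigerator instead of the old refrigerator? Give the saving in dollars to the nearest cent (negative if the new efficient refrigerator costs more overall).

old refrigerator: $0.00 + (153/1000) kW × 8000 h × $0.19 = $0.00 + $232.56 = $232.56
new efficient refrigerator: $563.73 + (73/1000) kW × 8000 h × $0.19 = $563.73 + $110.96 = $674.69
Saving = $232.56 − $674.69 = −$442.13

-$442.13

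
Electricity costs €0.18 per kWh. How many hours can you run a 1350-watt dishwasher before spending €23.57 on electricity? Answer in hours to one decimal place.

Energy available = €23.57 ÷ €0.18/kWh = 130.9444 kWh
Hours = 130.9444 kWh ÷ 1.35 kW = 97.0 h

97.0 h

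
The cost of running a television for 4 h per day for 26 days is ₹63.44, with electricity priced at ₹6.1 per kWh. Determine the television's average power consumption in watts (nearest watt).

Energy = ₹63.44 ÷ ₹6.1/kWh = 10.4 kWh
Runtime = 4 h/day × 26 days = 104 h
Power = 10.4 kWh ÷ 104 h = 0.1 kW = 100 W

100 W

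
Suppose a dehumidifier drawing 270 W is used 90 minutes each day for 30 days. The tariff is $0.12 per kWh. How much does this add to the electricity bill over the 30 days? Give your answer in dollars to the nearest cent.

$1.46

Runtime = 90 min × 30 = 2700 min = 45 h
Energy = 0.27 kW × 45 h = 12.15 kWh
Cost = 12.15 kWh × $0.12/kWh = $1.46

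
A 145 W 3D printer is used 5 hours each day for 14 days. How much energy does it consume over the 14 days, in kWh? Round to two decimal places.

Runtime = 5 h/day × 14 days = 70 h
Energy = 0.145 kW × 70 h = 10.15 kWh

10.15 kWh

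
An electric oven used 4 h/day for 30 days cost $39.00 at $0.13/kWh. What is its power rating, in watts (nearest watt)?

2500 W

Energy = $39.00 ÷ $0.13/kWh = 300 kWh
Runtime = 4 h/day × 30 days = 120 h
Power = 300 kWh ÷ 120 h = 2.5 kW = 2500 W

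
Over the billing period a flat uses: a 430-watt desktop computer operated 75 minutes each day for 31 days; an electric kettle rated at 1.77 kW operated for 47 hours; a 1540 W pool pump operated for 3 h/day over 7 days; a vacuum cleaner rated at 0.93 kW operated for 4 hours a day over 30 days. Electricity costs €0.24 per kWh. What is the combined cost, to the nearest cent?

desktop computer: Runtime = 75 min × 31 = 2325 min = 38.75 h
desktop computer: 0.43 kW × 38.75 h = 16.6625 kWh
electric kettle: 1.77 kW × 47 h = 83.19 kWh
pool pump: Runtime = 3 h/day × 7 days = 21 h
pool pump: 1.54 kW × 21 h = 32.34 kWh
vacuum cleaner: Runtime = 4 h/day × 30 days = 120 h
vacuum cleaner: 0.93 kW × 120 h = 111.6 kWh
Total energy = 243.7925 kWh
Cost = 243.7925 × €0.24 = €58.51

€58.51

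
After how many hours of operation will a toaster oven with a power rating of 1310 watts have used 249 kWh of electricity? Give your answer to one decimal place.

190.1 h

Hours = 249 kWh ÷ 1.31 kW = 190.1 h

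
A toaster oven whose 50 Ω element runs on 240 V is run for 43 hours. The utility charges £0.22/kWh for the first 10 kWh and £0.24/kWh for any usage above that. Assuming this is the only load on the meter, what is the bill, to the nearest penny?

£11.69

Power = V²/R = 240²/50 = 1152 W = 1.152 kW
Energy = 1.152 kW × 43 h = 49.536 kWh
Tier 1 (0–10 kWh): 10 × £0.22 = £2.2
Above 10 kWh: 39.536 × £0.24 = £9.48864
Bill = £11.69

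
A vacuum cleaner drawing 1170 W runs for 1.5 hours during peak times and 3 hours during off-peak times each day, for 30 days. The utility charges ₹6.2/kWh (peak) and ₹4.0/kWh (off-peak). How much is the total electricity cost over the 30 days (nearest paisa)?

Peak energy = 1.17 kW × 1.5 h × 30 = 52.65 kWh
Off-peak energy = 1.17 kW × 3 h × 30 = 105.3 kWh
Cost = 52.65 × ₹6.2 + 105.3 × ₹4.0 = ₹326.43 + ₹421.2 = ₹747.63

₹747.63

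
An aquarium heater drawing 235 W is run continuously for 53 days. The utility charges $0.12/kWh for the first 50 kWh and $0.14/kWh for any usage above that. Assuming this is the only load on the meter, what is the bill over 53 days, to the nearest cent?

$40.85

Runtime = 24 h × 53 = 1272 h
Energy = 0.235 kW × 1272 h = 298.92 kWh
Tier 1 (0–50 kWh): 50 × $0.12 = $6
Above 50 kWh: 248.92 × $0.14 = $34.8488
Bill = $40.85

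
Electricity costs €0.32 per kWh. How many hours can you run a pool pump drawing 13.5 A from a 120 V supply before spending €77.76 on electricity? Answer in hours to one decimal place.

Power = 13.5 A × 120 V = 1620 W = 1.62 kW
Energy available = €77.76 ÷ €0.32/kWh = 243 kWh
Hours = 243 kWh ÷ 1.62 kW = 150.0 h

150.0 h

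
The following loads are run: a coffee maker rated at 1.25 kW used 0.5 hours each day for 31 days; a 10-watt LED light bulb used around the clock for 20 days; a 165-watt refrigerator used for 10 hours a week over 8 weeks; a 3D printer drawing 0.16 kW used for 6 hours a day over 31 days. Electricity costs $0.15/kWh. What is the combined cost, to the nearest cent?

$10.07

coffee maker: Runtime = 0.5 h/day × 31 days = 15.5 h
coffee maker: 1.25 kW × 15.5 h = 19.375 kWh
LED light bulb: Runtime = 24 h × 20 = 480 h
LED light bulb: 0.01 kW × 480 h = 4.8 kWh
refrigerator: Runtime = 10 h/week × 8 weeks = 80 h
refrigerator: 0.165 kW × 80 h = 13.2 kWh
3D printer: Runtime = 6 h/day × 31 days = 186 h
3D printer: 0.16 kW × 186 h = 29.76 kWh
Total energy = 67.135 kWh
Cost = 67.135 × $0.15 = $10.07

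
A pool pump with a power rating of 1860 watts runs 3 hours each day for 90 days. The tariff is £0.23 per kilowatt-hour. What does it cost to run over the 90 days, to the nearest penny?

Runtime = 3 h/day × 90 days = 270 h
Energy = 1.86 kW × 270 h = 502.2 kWh
Cost = 502.2 kWh × £0.23/kWh = £115.51

£115.51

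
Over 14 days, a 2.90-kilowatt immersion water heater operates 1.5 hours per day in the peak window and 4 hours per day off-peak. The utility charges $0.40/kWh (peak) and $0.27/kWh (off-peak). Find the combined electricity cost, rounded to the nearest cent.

$68.21

Peak energy = 2.9 kW × 1.5 h × 14 = 60.9 kWh
Off-peak energy = 2.9 kW × 4 h × 14 = 162.4 kWh
Cost = 60.9 × $0.40 + 162.4 × $0.27 = $24.36 + $43.848 = $68.21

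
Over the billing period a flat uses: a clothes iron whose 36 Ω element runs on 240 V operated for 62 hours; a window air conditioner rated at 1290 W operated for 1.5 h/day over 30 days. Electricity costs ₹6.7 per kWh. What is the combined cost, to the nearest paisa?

clothes iron: Power = V²/R = 240²/36 = 1600 W = 1.6 kW
clothes iron: 1.6 kW × 62 h = 99.2 kWh
window air conditioner: Runtime = 1.5 h/day × 30 days = 45 h
window air conditioner: 1.29 kW × 45 h = 58.05 kWh
Total energy = 157.25 kWh
Cost = 157.25 × ₹6.7 = ₹1053.58

₹1053.58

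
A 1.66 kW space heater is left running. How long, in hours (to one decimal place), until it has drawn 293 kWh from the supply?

Hours = 293 kWh ÷ 1.66 kW = 176.5 h

176.5 h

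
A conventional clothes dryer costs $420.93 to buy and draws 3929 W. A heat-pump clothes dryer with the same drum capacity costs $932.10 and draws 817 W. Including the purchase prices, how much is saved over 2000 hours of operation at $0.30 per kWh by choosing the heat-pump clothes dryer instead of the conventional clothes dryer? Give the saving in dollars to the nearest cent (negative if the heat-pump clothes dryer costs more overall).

$1356.03

conventional clothes dryer: $420.93 + (3929/1000) kW × 2000 h × $0.30 = $420.93 + $2357.4 = $2778.33
heat-pump clothes dryer: $932.10 + (817/1000) kW × 2000 h × $0.30 = $932.10 + $490.2 = $1422.3
Saving = $2778.33 − $1422.3 = $1356.03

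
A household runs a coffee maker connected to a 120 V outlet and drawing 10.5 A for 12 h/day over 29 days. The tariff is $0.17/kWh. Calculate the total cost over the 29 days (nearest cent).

Power = 10.5 A × 120 V = 1260 W = 1.26 kW
Runtime = 12 h/day × 29 days = 348 h
Energy = 1.26 kW × 348 h = 438.48 kWh
Cost = 438.48 kWh × $0.17/kWh = $74.54

$74.54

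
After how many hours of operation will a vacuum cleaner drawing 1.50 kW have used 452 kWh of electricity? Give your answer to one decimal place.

Hours = 452 kWh ÷ 1.5 kW = 301.3 h

301.3 h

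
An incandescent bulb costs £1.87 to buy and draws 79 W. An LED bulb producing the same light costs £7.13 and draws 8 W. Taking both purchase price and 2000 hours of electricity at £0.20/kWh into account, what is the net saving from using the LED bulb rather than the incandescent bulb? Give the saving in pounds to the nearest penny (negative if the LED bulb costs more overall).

incandescent bulb: £1.87 + (79/1000) kW × 2000 h × £0.20 = £1.87 + £31.6 = £33.47
LED bulb: £7.13 + (8/1000) kW × 2000 h × £0.20 = £7.13 + £3.2 = £10.33
Saving = £33.47 − £10.33 = £23.14

£23.14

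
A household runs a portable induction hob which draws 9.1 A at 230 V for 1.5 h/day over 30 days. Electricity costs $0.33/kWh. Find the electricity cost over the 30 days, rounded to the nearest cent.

$31.08

Power = 9.1 A × 230 V = 2093 W = 2.093 kW
Runtime = 1.5 h/day × 30 days = 45 h
Energy = 2.093 kW × 45 h = 94.185 kWh
Cost = 94.185 kWh × $0.33/kWh = $31.08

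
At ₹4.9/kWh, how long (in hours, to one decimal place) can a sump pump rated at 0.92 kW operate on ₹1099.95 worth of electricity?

244.0 h

Energy available = ₹1099.95 ÷ ₹4.9/kWh = 224.4796 kWh
Hours = 224.4796 kWh ÷ 0.92 kW = 244.0 h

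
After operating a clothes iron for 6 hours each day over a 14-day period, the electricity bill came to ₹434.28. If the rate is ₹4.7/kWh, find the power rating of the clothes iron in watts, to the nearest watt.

1100 W

Energy = ₹434.28 ÷ ₹4.7/kWh = 92.4 kWh
Runtime = 6 h/day × 14 days = 84 h
Power = 92.4 kWh ÷ 84 h = 1.1 kW = 1100 W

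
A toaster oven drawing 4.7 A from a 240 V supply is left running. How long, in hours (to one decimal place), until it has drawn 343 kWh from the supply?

304.1 h

Power = 4.7 A × 240 V = 1128 W = 1.128 kW
Hours = 343 kWh ÷ 1.128 kW = 304.1 h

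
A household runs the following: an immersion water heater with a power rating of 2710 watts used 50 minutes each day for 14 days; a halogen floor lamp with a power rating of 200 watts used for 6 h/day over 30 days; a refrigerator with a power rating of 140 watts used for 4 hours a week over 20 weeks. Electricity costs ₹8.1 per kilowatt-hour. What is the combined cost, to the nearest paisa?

immersion water heater: Runtime = 50 min × 14 = 700 min = 11.666666… h
immersion water heater: 2.71 kW × 11.666666… h = 31.616666… kWh
halogen floor lamp: Runtime = 6 h/day × 30 days = 180 h
halogen floor lamp: 0.2 kW × 180 h = 36 kWh
refrigerator: Runtime = 4 h/week × 20 weeks = 80 h
refrigerator: 0.14 kW × 80 h = 11.2 kWh
Total energy = 78.816666… kWh
Cost = 78.816666… × ₹8.1 = ₹638.42

₹638.42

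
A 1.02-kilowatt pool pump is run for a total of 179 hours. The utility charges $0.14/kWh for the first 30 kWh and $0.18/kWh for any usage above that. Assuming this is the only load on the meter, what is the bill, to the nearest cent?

Energy = 1.02 kW × 179 h = 182.58 kWh
Tier 1 (0–30 kWh): 30 × $0.14 = $4.2
Above 30 kWh: 152.58 × $0.18 = $27.4644
Bill = $31.66

$31.66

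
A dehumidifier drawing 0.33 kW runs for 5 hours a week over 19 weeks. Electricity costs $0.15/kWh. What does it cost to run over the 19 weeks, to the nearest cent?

Runtime = 5 h/week × 19 weeks = 95 h
Energy = 0.33 kW × 95 h = 31.35 kWh
Cost = 31.35 kWh × $0.15/kWh = $4.70

$4.70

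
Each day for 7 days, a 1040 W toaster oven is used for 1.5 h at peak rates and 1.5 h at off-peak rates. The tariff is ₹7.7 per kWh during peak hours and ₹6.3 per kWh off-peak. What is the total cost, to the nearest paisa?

Peak energy = 1.04 kW × 1.5 h × 7 = 10.92 kWh
Off-peak energy = 1.04 kW × 1.5 h × 7 = 10.92 kWh
Cost = 10.92 × ₹7.7 + 10.92 × ₹6.3 = ₹84.084 + ₹68.796 = ₹152.88

₹152.88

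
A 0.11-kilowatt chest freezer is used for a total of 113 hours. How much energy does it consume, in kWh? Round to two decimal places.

Energy = 0.11 kW × 113 h = 12.43 kWh

12.43 kWh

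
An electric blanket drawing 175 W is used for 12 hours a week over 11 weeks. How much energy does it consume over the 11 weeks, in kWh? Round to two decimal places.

Runtime = 12 h/week × 11 weeks = 132 h
Energy = 0.175 kW × 132 h = 23.1 kWh

23.10 kWh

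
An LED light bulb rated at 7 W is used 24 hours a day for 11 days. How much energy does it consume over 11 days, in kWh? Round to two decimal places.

Runtime = 24 h × 11 = 264 h
Energy = 0.007 kW × 264 h = 1.848 kWh ≈ 1.85 kWh

1.85 kWh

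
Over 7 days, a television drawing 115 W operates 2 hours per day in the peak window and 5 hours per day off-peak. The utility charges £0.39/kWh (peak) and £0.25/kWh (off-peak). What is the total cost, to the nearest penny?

£1.63

Peak energy = 0.115 kW × 2 h × 7 = 1.61 kWh
Off-peak energy = 0.115 kW × 5 h × 7 = 4.025 kWh
Cost = 1.61 × £0.39 + 4.025 × £0.25 = £0.6279 + £1.00625 = £1.63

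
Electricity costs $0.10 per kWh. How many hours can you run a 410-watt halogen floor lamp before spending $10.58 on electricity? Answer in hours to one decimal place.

258.0 h

Energy available = $10.58 ÷ $0.10/kWh = 105.8 kWh
Hours = 105.8 kWh ÷ 0.41 kW = 258.0 h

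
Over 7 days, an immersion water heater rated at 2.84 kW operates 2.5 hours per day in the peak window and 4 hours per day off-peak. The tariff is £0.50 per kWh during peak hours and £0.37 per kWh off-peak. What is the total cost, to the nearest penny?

£54.27

Peak energy = 2.84 kW × 2.5 h × 7 = 49.7 kWh
Off-peak energy = 2.84 kW × 4 h × 7 = 79.52 kWh
Cost = 49.7 × £0.50 + 79.52 × £0.37 = £24.85 + £29.4224 = £54.27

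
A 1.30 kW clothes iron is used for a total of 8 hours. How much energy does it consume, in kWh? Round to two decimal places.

10.40 kWh

Energy = 1.3 kW × 8 h = 10.4 kWh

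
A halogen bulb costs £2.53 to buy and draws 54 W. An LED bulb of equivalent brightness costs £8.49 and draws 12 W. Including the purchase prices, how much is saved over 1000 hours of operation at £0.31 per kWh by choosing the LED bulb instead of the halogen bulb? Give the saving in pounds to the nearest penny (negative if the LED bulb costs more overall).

halogen bulb: £2.53 + (54/1000) kW × 1000 h × £0.31 = £2.53 + £16.74 = £19.27
LED bulb: £8.49 + (12/1000) kW × 1000 h × £0.31 = £8.49 + £3.72 = £12.21
Saving = £19.27 − £12.21 = £7.06

£7.06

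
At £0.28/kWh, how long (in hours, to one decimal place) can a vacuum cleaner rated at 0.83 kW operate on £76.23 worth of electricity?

328.0 h

Energy available = £76.23 ÷ £0.28/kWh = 272.25 kWh
Hours = 272.25 kWh ÷ 0.83 kW = 328.0 h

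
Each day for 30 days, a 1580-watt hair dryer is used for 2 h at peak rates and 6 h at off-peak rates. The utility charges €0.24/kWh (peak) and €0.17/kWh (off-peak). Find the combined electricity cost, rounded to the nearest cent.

Peak energy = 1.58 kW × 2 h × 30 = 94.8 kWh
Off-peak energy = 1.58 kW × 6 h × 30 = 284.4 kWh
Cost = 94.8 × €0.24 + 284.4 × €0.17 = €22.752 + €48.348 = €71.10

€71.10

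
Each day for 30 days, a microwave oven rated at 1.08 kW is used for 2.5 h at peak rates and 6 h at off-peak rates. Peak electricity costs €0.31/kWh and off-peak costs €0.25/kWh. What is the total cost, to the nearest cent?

Peak energy = 1.08 kW × 2.5 h × 30 = 81 kWh
Off-peak energy = 1.08 kW × 6 h × 30 = 194.4 kWh
Cost = 81 × €0.31 + 194.4 × €0.25 = €25.11 + €48.6 = €73.71

€73.71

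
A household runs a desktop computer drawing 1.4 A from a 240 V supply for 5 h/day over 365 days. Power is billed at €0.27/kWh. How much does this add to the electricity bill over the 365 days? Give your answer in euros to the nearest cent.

Power = 1.4 A × 240 V = 336 W = 0.336 kW
Runtime = 5 h/day × 365 days = 1825 h
Energy = 0.336 kW × 1825 h = 613.2 kWh
Cost = 613.2 kWh × €0.27/kWh = €165.56

€165.56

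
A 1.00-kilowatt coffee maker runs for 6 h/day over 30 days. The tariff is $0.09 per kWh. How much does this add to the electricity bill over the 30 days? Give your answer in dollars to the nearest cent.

Runtime = 6 h/day × 30 days = 180 h
Energy = 1 kW × 180 h = 180 kWh
Cost = 180 kWh × $0.09/kWh = $16.20

$16.20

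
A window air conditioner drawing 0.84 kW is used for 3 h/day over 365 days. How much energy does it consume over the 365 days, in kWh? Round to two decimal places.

Runtime = 3 h/day × 365 days = 1095 h
Energy = 0.84 kW × 1095 h = 919.8 kWh

919.80 kWh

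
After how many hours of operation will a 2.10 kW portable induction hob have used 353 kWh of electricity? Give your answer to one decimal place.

Hours = 353 kWh ÷ 2.1 kW = 168.1 h

168.1 h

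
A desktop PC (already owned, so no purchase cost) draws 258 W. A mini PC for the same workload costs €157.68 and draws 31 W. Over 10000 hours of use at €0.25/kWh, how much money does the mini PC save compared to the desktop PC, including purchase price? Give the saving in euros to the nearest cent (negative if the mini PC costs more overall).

desktop PC: €0.00 + (258/1000) kW × 10000 h × €0.25 = €0.00 + €645 = €645
mini PC: €157.68 + (31/1000) kW × 10000 h × €0.25 = €157.68 + €77.5 = €235.18
Saving = €645 − €235.18 = €409.82

€409.82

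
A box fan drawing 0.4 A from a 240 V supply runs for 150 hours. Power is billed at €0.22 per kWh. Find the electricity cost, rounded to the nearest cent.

€3.17

Power = 0.4 A × 240 V = 96 W = 0.096 kW
Energy = 0.096 kW × 150 h = 14.4 kWh
Cost = 14.4 kWh × €0.22/kWh = €3.17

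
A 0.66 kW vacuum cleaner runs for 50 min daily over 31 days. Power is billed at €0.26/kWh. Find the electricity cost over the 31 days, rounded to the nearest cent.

Runtime = 50 min × 31 = 1550 min = 25.833333… h
Energy = 0.66 kW × 25.833333… h = 17.05 kWh
Cost = 17.05 kWh × €0.26/kWh = €4.43

€4.43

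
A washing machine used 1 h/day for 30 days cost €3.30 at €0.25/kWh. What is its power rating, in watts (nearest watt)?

440 W

Energy = €3.30 ÷ €0.25/kWh = 13.2 kWh
Runtime = 1 h/day × 30 days = 30 h
Power = 13.2 kWh ÷ 30 h = 0.44 kW = 440 W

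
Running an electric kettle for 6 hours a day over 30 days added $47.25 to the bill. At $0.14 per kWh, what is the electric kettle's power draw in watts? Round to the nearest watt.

Energy = $47.25 ÷ $0.14/kWh = 337.5 kWh
Runtime = 6 h/day × 30 days = 180 h
Power = 337.5 kWh ÷ 180 h = 1.875 kW = 1875 W

1875 W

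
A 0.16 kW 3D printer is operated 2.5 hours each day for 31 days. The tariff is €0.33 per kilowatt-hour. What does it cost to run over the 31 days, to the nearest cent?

Runtime = 2.5 h/day × 31 days = 77.5 h
Energy = 0.16 kW × 77.5 h = 12.4 kWh
Cost = 12.4 kWh × €0.33/kWh = €4.09

€4.09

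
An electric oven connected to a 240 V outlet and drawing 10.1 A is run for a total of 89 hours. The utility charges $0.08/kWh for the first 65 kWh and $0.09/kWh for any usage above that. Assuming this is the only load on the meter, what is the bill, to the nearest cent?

$18.77

Power = 10.1 A × 240 V = 2424 W = 2.424 kW
Energy = 2.424 kW × 89 h = 215.736 kWh
Tier 1 (0–65 kWh): 65 × $0.08 = $5.2
Above 65 kWh: 150.736 × $0.09 = $13.56624
Bill = $18.77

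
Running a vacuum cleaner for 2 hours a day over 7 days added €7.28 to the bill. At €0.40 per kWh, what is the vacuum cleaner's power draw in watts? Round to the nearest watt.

1300 W

Energy = €7.28 ÷ €0.40/kWh = 18.2 kWh
Runtime = 2 h/day × 7 days = 14 h
Power = 18.2 kWh ÷ 14 h = 1.3 kW = 1300 W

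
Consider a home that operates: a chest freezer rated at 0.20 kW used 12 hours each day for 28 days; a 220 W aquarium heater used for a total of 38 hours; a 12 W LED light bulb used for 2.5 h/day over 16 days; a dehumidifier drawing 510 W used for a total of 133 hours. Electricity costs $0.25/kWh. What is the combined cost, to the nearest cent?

$35.97

chest freezer: Runtime = 12 h/day × 28 days = 336 h
chest freezer: 0.2 kW × 336 h = 67.2 kWh
aquarium heater: 0.22 kW × 38 h = 8.36 kWh
LED light bulb: Runtime = 2.5 h/day × 16 days = 40 h
LED light bulb: 0.012 kW × 40 h = 0.48 kWh
dehumidifier: 0.51 kW × 133 h = 67.83 kWh
Total energy = 143.87 kWh
Cost = 143.87 × $0.25 = $35.97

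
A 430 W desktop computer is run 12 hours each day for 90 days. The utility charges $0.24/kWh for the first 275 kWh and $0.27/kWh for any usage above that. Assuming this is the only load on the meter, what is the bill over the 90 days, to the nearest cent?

$117.14

Runtime = 12 h/day × 90 days = 1080 h
Energy = 0.43 kW × 1080 h = 464.4 kWh
Tier 1 (0–275 kWh): 275 × $0.24 = $66
Above 275 kWh: 189.4 × $0.27 = $51.138
Bill = $117.14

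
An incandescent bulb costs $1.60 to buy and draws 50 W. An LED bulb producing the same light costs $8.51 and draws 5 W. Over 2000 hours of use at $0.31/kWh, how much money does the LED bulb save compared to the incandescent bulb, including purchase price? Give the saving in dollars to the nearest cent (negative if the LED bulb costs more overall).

incandescent bulb: $1.60 + (50/1000) kW × 2000 h × $0.31 = $1.60 + $31 = $32.6
LED bulb: $8.51 + (5/1000) kW × 2000 h × $0.31 = $8.51 + $3.1 = $11.61
Saving = $32.6 − $11.61 = $20.99

$20.99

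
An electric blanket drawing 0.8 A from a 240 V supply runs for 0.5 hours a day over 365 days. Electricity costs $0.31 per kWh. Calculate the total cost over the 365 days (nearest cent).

$10.86

Power = 0.8 A × 240 V = 192 W = 0.192 kW
Runtime = 0.5 h/day × 365 days = 182.5 h
Energy = 0.192 kW × 182.5 h = 35.04 kWh
Cost = 35.04 kWh × $0.31/kWh = $10.86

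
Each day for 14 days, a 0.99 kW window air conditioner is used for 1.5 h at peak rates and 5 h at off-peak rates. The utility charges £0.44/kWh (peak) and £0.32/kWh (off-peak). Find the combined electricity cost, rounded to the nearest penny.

£31.32

Peak energy = 0.99 kW × 1.5 h × 14 = 20.79 kWh
Off-peak energy = 0.99 kW × 5 h × 14 = 69.3 kWh
Cost = 20.79 × £0.44 + 69.3 × £0.32 = £9.1476 + £22.176 = £31.32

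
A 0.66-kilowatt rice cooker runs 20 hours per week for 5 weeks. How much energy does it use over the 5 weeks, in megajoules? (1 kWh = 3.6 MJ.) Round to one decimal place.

Runtime = 20 h/week × 5 weeks = 100 h
Energy = 0.66 kW × 100 h = 66 kWh
= 66 × 3.6 MJ = 237.6 MJ

237.6 MJ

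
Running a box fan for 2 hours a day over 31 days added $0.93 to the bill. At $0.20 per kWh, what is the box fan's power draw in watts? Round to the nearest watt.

75 W

Energy = $0.93 ÷ $0.20/kWh = 4.65 kWh
Runtime = 2 h/day × 31 days = 62 h
Power = 4.65 kWh ÷ 62 h = 0.075 kW = 75 W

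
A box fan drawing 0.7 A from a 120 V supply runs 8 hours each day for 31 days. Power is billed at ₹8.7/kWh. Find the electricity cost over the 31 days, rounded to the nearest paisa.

₹181.24

Power = 0.7 A × 120 V = 84 W = 0.084 kW
Runtime = 8 h/day × 31 days = 248 h
Energy = 0.084 kW × 248 h = 20.832 kWh
Cost = 20.832 kWh × ₹8.7/kWh = ₹181.24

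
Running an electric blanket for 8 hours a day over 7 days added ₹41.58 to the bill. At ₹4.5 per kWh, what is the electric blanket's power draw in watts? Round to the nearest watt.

165 W

Energy = ₹41.58 ÷ ₹4.5/kWh = 9.24 kWh
Runtime = 8 h/day × 7 days = 56 h
Power = 9.24 kWh ÷ 56 h = 0.165 kW = 165 W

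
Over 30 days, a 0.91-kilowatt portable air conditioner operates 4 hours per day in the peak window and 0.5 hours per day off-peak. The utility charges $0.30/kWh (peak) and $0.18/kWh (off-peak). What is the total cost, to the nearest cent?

Peak energy = 0.91 kW × 4 h × 30 = 109.2 kWh
Off-peak energy = 0.91 kW × 0.5 h × 30 = 13.65 kWh
Cost = 109.2 × $0.30 + 13.65 × $0.18 = $32.76 + $2.457 = $35.22

$35.22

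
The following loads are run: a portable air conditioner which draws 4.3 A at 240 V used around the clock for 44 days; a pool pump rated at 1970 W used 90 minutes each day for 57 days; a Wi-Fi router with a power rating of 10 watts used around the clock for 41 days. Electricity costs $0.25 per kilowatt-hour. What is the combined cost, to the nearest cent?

$317.02

portable air conditioner: Power = 4.3 A × 240 V = 1032 W = 1.032 kW
portable air conditioner: Runtime = 24 h × 44 = 1056 h
portable air conditioner: 1.032 kW × 1056 h = 1089.792 kWh
pool pump: Runtime = 90 min × 57 = 5130 min = 85.5 h
pool pump: 1.97 kW × 85.5 h = 168.435 kWh
Wi-Fi router: Runtime = 24 h × 41 = 984 h
Wi-Fi router: 0.01 kW × 984 h = 9.84 kWh
Total energy = 1268.067 kWh
Cost = 1268.067 × $0.25 = $317.02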